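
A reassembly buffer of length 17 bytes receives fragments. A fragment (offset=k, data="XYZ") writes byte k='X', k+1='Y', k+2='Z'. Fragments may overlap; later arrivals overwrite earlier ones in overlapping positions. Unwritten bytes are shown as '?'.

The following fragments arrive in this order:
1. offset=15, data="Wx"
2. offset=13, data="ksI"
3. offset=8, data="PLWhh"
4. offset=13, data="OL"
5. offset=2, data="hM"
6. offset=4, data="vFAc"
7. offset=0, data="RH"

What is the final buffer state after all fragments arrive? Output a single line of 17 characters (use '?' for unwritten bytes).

Fragment 1: offset=15 data="Wx" -> buffer=???????????????Wx
Fragment 2: offset=13 data="ksI" -> buffer=?????????????ksIx
Fragment 3: offset=8 data="PLWhh" -> buffer=????????PLWhhksIx
Fragment 4: offset=13 data="OL" -> buffer=????????PLWhhOLIx
Fragment 5: offset=2 data="hM" -> buffer=??hM????PLWhhOLIx
Fragment 6: offset=4 data="vFAc" -> buffer=??hMvFAcPLWhhOLIx
Fragment 7: offset=0 data="RH" -> buffer=RHhMvFAcPLWhhOLIx

Answer: RHhMvFAcPLWhhOLIx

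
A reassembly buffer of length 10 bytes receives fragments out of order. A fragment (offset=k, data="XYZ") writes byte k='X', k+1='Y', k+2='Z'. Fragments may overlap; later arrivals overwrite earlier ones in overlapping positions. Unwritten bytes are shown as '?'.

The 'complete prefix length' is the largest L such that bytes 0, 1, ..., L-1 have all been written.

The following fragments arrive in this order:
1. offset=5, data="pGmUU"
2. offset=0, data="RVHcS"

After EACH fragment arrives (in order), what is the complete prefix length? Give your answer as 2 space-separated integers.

Fragment 1: offset=5 data="pGmUU" -> buffer=?????pGmUU -> prefix_len=0
Fragment 2: offset=0 data="RVHcS" -> buffer=RVHcSpGmUU -> prefix_len=10

Answer: 0 10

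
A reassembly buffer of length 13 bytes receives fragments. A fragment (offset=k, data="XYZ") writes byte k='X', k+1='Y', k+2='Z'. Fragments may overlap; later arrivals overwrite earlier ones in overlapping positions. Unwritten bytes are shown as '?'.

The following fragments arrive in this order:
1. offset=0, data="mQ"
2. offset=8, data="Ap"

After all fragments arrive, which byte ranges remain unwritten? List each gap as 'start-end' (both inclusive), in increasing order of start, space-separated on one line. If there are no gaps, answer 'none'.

Answer: 2-7 10-12

Derivation:
Fragment 1: offset=0 len=2
Fragment 2: offset=8 len=2
Gaps: 2-7 10-12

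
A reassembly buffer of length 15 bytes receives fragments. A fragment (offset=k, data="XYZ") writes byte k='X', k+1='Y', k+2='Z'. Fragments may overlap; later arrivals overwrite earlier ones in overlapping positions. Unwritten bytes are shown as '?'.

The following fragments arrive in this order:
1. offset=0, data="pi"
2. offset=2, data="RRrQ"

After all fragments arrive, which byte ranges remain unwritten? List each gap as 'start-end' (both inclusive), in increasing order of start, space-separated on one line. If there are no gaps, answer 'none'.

Answer: 6-14

Derivation:
Fragment 1: offset=0 len=2
Fragment 2: offset=2 len=4
Gaps: 6-14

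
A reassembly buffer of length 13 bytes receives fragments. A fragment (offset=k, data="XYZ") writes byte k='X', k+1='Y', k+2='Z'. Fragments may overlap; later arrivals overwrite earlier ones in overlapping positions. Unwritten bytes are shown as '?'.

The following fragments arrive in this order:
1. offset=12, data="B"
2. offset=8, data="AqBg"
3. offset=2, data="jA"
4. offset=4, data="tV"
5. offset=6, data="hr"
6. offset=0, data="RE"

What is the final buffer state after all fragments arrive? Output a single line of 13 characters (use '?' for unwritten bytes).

Answer: REjAtVhrAqBgB

Derivation:
Fragment 1: offset=12 data="B" -> buffer=????????????B
Fragment 2: offset=8 data="AqBg" -> buffer=????????AqBgB
Fragment 3: offset=2 data="jA" -> buffer=??jA????AqBgB
Fragment 4: offset=4 data="tV" -> buffer=??jAtV??AqBgB
Fragment 5: offset=6 data="hr" -> buffer=??jAtVhrAqBgB
Fragment 6: offset=0 data="RE" -> buffer=REjAtVhrAqBgB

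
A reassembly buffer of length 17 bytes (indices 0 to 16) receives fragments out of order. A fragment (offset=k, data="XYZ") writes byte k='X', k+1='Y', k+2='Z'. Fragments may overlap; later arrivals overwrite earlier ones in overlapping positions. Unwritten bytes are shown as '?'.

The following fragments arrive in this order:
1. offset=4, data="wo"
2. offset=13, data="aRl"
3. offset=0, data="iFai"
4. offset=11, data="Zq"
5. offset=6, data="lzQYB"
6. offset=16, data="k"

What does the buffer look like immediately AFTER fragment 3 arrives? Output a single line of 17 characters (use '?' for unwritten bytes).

Fragment 1: offset=4 data="wo" -> buffer=????wo???????????
Fragment 2: offset=13 data="aRl" -> buffer=????wo???????aRl?
Fragment 3: offset=0 data="iFai" -> buffer=iFaiwo???????aRl?

Answer: iFaiwo???????aRl?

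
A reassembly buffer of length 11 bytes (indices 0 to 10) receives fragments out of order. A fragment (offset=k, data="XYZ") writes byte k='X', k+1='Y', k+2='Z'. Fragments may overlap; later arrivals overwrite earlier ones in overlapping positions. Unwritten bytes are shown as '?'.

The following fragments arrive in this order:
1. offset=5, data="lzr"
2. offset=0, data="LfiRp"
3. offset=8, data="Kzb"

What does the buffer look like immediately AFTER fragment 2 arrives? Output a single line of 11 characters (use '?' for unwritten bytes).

Fragment 1: offset=5 data="lzr" -> buffer=?????lzr???
Fragment 2: offset=0 data="LfiRp" -> buffer=LfiRplzr???

Answer: LfiRplzr???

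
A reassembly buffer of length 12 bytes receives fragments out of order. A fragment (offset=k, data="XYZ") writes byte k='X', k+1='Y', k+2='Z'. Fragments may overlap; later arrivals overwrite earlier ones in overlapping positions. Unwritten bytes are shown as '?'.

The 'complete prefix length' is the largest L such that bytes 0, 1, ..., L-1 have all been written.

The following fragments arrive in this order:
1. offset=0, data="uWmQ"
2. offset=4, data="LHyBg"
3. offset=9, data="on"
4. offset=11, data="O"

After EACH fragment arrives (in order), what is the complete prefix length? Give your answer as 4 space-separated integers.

Answer: 4 9 11 12

Derivation:
Fragment 1: offset=0 data="uWmQ" -> buffer=uWmQ???????? -> prefix_len=4
Fragment 2: offset=4 data="LHyBg" -> buffer=uWmQLHyBg??? -> prefix_len=9
Fragment 3: offset=9 data="on" -> buffer=uWmQLHyBgon? -> prefix_len=11
Fragment 4: offset=11 data="O" -> buffer=uWmQLHyBgonO -> prefix_len=12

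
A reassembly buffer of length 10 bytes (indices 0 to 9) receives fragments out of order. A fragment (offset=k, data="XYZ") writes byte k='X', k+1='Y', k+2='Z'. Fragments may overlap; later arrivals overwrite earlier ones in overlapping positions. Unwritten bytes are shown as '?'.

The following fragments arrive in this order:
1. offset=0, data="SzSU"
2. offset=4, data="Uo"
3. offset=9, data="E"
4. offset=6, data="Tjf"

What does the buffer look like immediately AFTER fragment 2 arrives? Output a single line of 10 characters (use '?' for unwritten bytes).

Fragment 1: offset=0 data="SzSU" -> buffer=SzSU??????
Fragment 2: offset=4 data="Uo" -> buffer=SzSUUo????

Answer: SzSUUo????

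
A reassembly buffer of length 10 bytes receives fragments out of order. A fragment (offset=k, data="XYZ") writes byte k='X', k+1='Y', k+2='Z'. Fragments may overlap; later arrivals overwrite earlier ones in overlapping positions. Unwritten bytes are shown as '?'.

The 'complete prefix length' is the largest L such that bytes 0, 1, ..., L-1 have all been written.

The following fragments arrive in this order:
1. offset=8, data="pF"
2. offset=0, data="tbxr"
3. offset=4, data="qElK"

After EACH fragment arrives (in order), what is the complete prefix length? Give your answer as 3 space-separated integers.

Fragment 1: offset=8 data="pF" -> buffer=????????pF -> prefix_len=0
Fragment 2: offset=0 data="tbxr" -> buffer=tbxr????pF -> prefix_len=4
Fragment 3: offset=4 data="qElK" -> buffer=tbxrqElKpF -> prefix_len=10

Answer: 0 4 10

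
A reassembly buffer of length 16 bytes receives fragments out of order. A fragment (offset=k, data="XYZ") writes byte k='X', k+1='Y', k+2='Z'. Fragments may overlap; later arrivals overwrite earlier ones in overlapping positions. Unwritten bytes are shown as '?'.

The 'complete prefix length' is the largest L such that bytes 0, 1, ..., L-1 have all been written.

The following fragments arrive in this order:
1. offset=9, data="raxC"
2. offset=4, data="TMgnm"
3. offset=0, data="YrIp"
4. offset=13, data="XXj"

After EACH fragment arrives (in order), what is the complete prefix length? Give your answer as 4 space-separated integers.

Answer: 0 0 13 16

Derivation:
Fragment 1: offset=9 data="raxC" -> buffer=?????????raxC??? -> prefix_len=0
Fragment 2: offset=4 data="TMgnm" -> buffer=????TMgnmraxC??? -> prefix_len=0
Fragment 3: offset=0 data="YrIp" -> buffer=YrIpTMgnmraxC??? -> prefix_len=13
Fragment 4: offset=13 data="XXj" -> buffer=YrIpTMgnmraxCXXj -> prefix_len=16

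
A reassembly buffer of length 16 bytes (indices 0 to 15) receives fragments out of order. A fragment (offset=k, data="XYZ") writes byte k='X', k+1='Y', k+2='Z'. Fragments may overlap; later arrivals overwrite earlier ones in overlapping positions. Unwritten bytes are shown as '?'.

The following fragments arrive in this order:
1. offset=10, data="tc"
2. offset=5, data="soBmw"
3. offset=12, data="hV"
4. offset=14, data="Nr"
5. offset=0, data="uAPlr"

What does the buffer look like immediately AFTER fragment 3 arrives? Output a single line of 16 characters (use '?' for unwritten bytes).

Fragment 1: offset=10 data="tc" -> buffer=??????????tc????
Fragment 2: offset=5 data="soBmw" -> buffer=?????soBmwtc????
Fragment 3: offset=12 data="hV" -> buffer=?????soBmwtchV??

Answer: ?????soBmwtchV??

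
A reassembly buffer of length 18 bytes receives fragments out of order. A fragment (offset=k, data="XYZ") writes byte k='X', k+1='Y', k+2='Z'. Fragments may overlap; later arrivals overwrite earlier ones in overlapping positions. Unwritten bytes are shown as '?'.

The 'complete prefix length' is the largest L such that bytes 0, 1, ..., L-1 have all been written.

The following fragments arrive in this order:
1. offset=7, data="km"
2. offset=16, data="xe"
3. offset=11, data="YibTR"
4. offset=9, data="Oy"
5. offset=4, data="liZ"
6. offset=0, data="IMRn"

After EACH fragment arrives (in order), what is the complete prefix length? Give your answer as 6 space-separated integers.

Fragment 1: offset=7 data="km" -> buffer=???????km????????? -> prefix_len=0
Fragment 2: offset=16 data="xe" -> buffer=???????km???????xe -> prefix_len=0
Fragment 3: offset=11 data="YibTR" -> buffer=???????km??YibTRxe -> prefix_len=0
Fragment 4: offset=9 data="Oy" -> buffer=???????kmOyYibTRxe -> prefix_len=0
Fragment 5: offset=4 data="liZ" -> buffer=????liZkmOyYibTRxe -> prefix_len=0
Fragment 6: offset=0 data="IMRn" -> buffer=IMRnliZkmOyYibTRxe -> prefix_len=18

Answer: 0 0 0 0 0 18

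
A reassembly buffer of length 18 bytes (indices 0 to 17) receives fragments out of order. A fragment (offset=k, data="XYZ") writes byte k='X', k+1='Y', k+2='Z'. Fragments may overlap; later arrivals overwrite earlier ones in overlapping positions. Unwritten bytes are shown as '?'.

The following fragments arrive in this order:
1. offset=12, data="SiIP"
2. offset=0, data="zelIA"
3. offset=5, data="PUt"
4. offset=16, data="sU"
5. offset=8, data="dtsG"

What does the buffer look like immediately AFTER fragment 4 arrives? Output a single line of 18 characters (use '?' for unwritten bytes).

Fragment 1: offset=12 data="SiIP" -> buffer=????????????SiIP??
Fragment 2: offset=0 data="zelIA" -> buffer=zelIA???????SiIP??
Fragment 3: offset=5 data="PUt" -> buffer=zelIAPUt????SiIP??
Fragment 4: offset=16 data="sU" -> buffer=zelIAPUt????SiIPsU

Answer: zelIAPUt????SiIPsU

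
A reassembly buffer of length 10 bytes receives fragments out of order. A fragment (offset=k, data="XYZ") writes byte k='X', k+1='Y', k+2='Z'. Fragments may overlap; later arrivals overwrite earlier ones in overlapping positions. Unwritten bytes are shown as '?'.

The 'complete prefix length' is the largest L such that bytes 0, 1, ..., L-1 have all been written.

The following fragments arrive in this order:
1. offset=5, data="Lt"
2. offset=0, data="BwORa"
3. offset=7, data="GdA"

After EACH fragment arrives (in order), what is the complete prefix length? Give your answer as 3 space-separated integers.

Fragment 1: offset=5 data="Lt" -> buffer=?????Lt??? -> prefix_len=0
Fragment 2: offset=0 data="BwORa" -> buffer=BwORaLt??? -> prefix_len=7
Fragment 3: offset=7 data="GdA" -> buffer=BwORaLtGdA -> prefix_len=10

Answer: 0 7 10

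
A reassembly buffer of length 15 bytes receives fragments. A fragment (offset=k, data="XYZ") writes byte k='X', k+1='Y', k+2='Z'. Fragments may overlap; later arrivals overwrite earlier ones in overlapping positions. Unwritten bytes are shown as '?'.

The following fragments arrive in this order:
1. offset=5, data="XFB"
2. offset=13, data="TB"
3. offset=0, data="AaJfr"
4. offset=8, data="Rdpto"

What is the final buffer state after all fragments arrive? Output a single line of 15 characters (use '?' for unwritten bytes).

Fragment 1: offset=5 data="XFB" -> buffer=?????XFB???????
Fragment 2: offset=13 data="TB" -> buffer=?????XFB?????TB
Fragment 3: offset=0 data="AaJfr" -> buffer=AaJfrXFB?????TB
Fragment 4: offset=8 data="Rdpto" -> buffer=AaJfrXFBRdptoTB

Answer: AaJfrXFBRdptoTB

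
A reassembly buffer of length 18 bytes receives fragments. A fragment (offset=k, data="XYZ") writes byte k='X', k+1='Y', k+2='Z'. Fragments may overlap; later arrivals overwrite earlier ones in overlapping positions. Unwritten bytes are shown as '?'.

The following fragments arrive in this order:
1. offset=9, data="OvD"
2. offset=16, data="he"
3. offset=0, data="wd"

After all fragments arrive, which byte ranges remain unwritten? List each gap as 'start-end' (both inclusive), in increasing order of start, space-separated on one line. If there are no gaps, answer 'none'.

Answer: 2-8 12-15

Derivation:
Fragment 1: offset=9 len=3
Fragment 2: offset=16 len=2
Fragment 3: offset=0 len=2
Gaps: 2-8 12-15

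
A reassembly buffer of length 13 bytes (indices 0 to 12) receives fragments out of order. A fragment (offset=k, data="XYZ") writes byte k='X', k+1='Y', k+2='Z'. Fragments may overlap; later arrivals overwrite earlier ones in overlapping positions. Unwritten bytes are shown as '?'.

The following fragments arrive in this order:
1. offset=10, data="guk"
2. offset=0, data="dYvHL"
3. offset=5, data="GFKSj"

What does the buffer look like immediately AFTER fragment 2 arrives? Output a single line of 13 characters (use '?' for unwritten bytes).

Answer: dYvHL?????guk

Derivation:
Fragment 1: offset=10 data="guk" -> buffer=??????????guk
Fragment 2: offset=0 data="dYvHL" -> buffer=dYvHL?????guk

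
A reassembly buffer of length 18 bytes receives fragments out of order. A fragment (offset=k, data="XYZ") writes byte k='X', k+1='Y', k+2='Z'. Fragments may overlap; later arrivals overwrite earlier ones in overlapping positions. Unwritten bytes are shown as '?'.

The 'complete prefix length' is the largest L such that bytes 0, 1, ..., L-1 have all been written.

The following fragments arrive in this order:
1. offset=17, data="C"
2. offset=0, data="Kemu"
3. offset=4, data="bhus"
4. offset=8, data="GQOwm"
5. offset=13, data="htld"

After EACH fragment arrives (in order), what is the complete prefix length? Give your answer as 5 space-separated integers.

Fragment 1: offset=17 data="C" -> buffer=?????????????????C -> prefix_len=0
Fragment 2: offset=0 data="Kemu" -> buffer=Kemu?????????????C -> prefix_len=4
Fragment 3: offset=4 data="bhus" -> buffer=Kemubhus?????????C -> prefix_len=8
Fragment 4: offset=8 data="GQOwm" -> buffer=KemubhusGQOwm????C -> prefix_len=13
Fragment 5: offset=13 data="htld" -> buffer=KemubhusGQOwmhtldC -> prefix_len=18

Answer: 0 4 8 13 18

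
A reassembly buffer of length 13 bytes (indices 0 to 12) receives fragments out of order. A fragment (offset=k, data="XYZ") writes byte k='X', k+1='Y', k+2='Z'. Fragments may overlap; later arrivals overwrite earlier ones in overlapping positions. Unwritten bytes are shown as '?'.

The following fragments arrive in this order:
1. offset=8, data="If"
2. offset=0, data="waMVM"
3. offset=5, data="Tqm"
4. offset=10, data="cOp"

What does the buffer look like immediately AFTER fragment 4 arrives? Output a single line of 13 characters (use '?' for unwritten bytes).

Answer: waMVMTqmIfcOp

Derivation:
Fragment 1: offset=8 data="If" -> buffer=????????If???
Fragment 2: offset=0 data="waMVM" -> buffer=waMVM???If???
Fragment 3: offset=5 data="Tqm" -> buffer=waMVMTqmIf???
Fragment 4: offset=10 data="cOp" -> buffer=waMVMTqmIfcOp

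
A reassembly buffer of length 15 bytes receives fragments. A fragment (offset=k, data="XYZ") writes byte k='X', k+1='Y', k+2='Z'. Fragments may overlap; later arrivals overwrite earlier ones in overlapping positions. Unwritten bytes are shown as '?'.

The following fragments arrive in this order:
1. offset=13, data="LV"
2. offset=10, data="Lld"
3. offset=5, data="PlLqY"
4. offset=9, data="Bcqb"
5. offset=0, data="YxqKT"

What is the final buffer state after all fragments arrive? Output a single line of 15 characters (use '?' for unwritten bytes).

Answer: YxqKTPlLqBcqbLV

Derivation:
Fragment 1: offset=13 data="LV" -> buffer=?????????????LV
Fragment 2: offset=10 data="Lld" -> buffer=??????????LldLV
Fragment 3: offset=5 data="PlLqY" -> buffer=?????PlLqYLldLV
Fragment 4: offset=9 data="Bcqb" -> buffer=?????PlLqBcqbLV
Fragment 5: offset=0 data="YxqKT" -> buffer=YxqKTPlLqBcqbLV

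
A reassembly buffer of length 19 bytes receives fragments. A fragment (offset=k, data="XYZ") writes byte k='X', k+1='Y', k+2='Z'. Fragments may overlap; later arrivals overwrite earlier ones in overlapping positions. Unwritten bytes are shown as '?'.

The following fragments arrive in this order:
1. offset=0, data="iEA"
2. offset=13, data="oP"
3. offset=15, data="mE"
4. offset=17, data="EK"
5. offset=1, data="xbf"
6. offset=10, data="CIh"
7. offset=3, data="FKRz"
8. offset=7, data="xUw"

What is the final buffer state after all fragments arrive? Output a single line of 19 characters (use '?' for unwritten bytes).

Fragment 1: offset=0 data="iEA" -> buffer=iEA????????????????
Fragment 2: offset=13 data="oP" -> buffer=iEA??????????oP????
Fragment 3: offset=15 data="mE" -> buffer=iEA??????????oPmE??
Fragment 4: offset=17 data="EK" -> buffer=iEA??????????oPmEEK
Fragment 5: offset=1 data="xbf" -> buffer=ixbf?????????oPmEEK
Fragment 6: offset=10 data="CIh" -> buffer=ixbf??????CIhoPmEEK
Fragment 7: offset=3 data="FKRz" -> buffer=ixbFKRz???CIhoPmEEK
Fragment 8: offset=7 data="xUw" -> buffer=ixbFKRzxUwCIhoPmEEK

Answer: ixbFKRzxUwCIhoPmEEK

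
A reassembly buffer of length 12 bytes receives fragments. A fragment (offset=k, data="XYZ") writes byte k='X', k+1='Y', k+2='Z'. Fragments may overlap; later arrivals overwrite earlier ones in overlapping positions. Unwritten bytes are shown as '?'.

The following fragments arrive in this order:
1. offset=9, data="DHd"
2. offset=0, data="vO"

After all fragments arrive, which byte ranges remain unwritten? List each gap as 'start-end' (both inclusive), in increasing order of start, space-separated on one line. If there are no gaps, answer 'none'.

Answer: 2-8

Derivation:
Fragment 1: offset=9 len=3
Fragment 2: offset=0 len=2
Gaps: 2-8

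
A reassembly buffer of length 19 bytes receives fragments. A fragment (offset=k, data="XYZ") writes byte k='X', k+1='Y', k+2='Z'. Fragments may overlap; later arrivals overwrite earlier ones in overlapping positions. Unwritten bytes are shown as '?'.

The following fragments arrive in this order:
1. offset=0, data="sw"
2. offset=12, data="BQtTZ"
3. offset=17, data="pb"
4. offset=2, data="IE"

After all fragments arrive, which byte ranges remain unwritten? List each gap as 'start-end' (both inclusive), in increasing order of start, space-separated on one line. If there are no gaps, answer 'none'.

Answer: 4-11

Derivation:
Fragment 1: offset=0 len=2
Fragment 2: offset=12 len=5
Fragment 3: offset=17 len=2
Fragment 4: offset=2 len=2
Gaps: 4-11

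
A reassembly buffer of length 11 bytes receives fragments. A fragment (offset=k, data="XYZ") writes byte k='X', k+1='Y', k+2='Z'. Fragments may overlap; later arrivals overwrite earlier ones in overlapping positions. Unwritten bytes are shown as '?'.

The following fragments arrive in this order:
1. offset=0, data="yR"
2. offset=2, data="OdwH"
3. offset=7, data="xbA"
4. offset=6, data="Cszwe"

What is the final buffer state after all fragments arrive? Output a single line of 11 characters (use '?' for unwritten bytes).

Fragment 1: offset=0 data="yR" -> buffer=yR?????????
Fragment 2: offset=2 data="OdwH" -> buffer=yROdwH?????
Fragment 3: offset=7 data="xbA" -> buffer=yROdwH?xbA?
Fragment 4: offset=6 data="Cszwe" -> buffer=yROdwHCszwe

Answer: yROdwHCszwe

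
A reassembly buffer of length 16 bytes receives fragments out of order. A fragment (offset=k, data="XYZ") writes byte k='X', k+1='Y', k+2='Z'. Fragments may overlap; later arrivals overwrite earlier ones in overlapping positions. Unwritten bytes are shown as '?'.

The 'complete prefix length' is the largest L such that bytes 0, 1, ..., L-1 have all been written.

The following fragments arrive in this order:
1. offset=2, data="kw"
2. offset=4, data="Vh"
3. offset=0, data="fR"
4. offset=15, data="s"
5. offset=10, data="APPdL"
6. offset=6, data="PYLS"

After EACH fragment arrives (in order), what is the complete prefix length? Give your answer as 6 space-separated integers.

Answer: 0 0 6 6 6 16

Derivation:
Fragment 1: offset=2 data="kw" -> buffer=??kw???????????? -> prefix_len=0
Fragment 2: offset=4 data="Vh" -> buffer=??kwVh?????????? -> prefix_len=0
Fragment 3: offset=0 data="fR" -> buffer=fRkwVh?????????? -> prefix_len=6
Fragment 4: offset=15 data="s" -> buffer=fRkwVh?????????s -> prefix_len=6
Fragment 5: offset=10 data="APPdL" -> buffer=fRkwVh????APPdLs -> prefix_len=6
Fragment 6: offset=6 data="PYLS" -> buffer=fRkwVhPYLSAPPdLs -> prefix_len=16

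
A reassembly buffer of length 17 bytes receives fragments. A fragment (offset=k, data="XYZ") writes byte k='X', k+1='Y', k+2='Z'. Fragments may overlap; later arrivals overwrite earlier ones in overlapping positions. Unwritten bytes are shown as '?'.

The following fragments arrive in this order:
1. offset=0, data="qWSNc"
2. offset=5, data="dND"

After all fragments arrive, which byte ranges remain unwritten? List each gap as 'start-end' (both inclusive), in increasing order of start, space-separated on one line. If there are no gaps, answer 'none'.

Fragment 1: offset=0 len=5
Fragment 2: offset=5 len=3
Gaps: 8-16

Answer: 8-16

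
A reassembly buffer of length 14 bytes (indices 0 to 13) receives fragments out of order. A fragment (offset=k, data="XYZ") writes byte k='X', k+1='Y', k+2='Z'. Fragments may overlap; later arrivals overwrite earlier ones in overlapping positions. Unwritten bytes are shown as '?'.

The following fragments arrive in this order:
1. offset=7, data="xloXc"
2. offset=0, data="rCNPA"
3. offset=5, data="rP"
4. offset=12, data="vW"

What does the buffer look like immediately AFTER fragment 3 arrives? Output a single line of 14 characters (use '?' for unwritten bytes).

Answer: rCNPArPxloXc??

Derivation:
Fragment 1: offset=7 data="xloXc" -> buffer=???????xloXc??
Fragment 2: offset=0 data="rCNPA" -> buffer=rCNPA??xloXc??
Fragment 3: offset=5 data="rP" -> buffer=rCNPArPxloXc??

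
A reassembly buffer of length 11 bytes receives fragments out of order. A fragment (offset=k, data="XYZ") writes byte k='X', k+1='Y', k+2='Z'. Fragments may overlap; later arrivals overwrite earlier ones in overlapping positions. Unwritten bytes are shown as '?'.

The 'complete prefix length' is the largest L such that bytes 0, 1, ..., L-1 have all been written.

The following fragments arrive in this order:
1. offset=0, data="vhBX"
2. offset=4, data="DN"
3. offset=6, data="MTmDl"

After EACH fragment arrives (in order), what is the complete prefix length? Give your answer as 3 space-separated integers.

Answer: 4 6 11

Derivation:
Fragment 1: offset=0 data="vhBX" -> buffer=vhBX??????? -> prefix_len=4
Fragment 2: offset=4 data="DN" -> buffer=vhBXDN????? -> prefix_len=6
Fragment 3: offset=6 data="MTmDl" -> buffer=vhBXDNMTmDl -> prefix_len=11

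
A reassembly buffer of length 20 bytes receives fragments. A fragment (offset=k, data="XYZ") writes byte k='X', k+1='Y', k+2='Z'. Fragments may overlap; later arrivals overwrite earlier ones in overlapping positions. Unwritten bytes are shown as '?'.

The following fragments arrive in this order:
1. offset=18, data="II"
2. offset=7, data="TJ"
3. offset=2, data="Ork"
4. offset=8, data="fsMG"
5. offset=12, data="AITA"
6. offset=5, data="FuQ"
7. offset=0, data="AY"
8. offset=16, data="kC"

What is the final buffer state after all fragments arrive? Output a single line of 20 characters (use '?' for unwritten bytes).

Fragment 1: offset=18 data="II" -> buffer=??????????????????II
Fragment 2: offset=7 data="TJ" -> buffer=???????TJ?????????II
Fragment 3: offset=2 data="Ork" -> buffer=??Ork??TJ?????????II
Fragment 4: offset=8 data="fsMG" -> buffer=??Ork??TfsMG??????II
Fragment 5: offset=12 data="AITA" -> buffer=??Ork??TfsMGAITA??II
Fragment 6: offset=5 data="FuQ" -> buffer=??OrkFuQfsMGAITA??II
Fragment 7: offset=0 data="AY" -> buffer=AYOrkFuQfsMGAITA??II
Fragment 8: offset=16 data="kC" -> buffer=AYOrkFuQfsMGAITAkCII

Answer: AYOrkFuQfsMGAITAkCII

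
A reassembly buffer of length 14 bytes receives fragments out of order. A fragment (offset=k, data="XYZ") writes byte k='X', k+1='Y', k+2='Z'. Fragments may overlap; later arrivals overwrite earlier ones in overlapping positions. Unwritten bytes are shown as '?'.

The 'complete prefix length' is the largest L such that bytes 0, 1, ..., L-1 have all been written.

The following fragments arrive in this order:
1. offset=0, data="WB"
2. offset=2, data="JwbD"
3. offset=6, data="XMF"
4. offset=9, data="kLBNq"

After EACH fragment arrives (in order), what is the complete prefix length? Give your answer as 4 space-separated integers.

Fragment 1: offset=0 data="WB" -> buffer=WB???????????? -> prefix_len=2
Fragment 2: offset=2 data="JwbD" -> buffer=WBJwbD???????? -> prefix_len=6
Fragment 3: offset=6 data="XMF" -> buffer=WBJwbDXMF????? -> prefix_len=9
Fragment 4: offset=9 data="kLBNq" -> buffer=WBJwbDXMFkLBNq -> prefix_len=14

Answer: 2 6 9 14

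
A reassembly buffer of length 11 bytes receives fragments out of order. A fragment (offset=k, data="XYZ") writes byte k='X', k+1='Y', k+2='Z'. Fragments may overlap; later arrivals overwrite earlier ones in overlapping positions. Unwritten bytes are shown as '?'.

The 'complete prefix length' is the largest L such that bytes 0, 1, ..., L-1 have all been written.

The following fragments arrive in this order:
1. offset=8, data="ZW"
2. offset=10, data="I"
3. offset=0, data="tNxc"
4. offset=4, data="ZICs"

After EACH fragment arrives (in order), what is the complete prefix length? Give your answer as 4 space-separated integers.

Answer: 0 0 4 11

Derivation:
Fragment 1: offset=8 data="ZW" -> buffer=????????ZW? -> prefix_len=0
Fragment 2: offset=10 data="I" -> buffer=????????ZWI -> prefix_len=0
Fragment 3: offset=0 data="tNxc" -> buffer=tNxc????ZWI -> prefix_len=4
Fragment 4: offset=4 data="ZICs" -> buffer=tNxcZICsZWI -> prefix_len=11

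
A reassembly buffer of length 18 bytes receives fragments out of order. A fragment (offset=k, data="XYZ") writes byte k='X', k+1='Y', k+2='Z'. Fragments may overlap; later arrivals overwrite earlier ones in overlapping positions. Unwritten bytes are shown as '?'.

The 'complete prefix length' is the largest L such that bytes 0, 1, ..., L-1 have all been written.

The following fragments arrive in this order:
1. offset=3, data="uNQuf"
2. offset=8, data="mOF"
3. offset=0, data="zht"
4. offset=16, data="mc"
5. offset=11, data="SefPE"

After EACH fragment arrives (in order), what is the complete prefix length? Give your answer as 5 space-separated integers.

Answer: 0 0 11 11 18

Derivation:
Fragment 1: offset=3 data="uNQuf" -> buffer=???uNQuf?????????? -> prefix_len=0
Fragment 2: offset=8 data="mOF" -> buffer=???uNQufmOF??????? -> prefix_len=0
Fragment 3: offset=0 data="zht" -> buffer=zhtuNQufmOF??????? -> prefix_len=11
Fragment 4: offset=16 data="mc" -> buffer=zhtuNQufmOF?????mc -> prefix_len=11
Fragment 5: offset=11 data="SefPE" -> buffer=zhtuNQufmOFSefPEmc -> prefix_len=18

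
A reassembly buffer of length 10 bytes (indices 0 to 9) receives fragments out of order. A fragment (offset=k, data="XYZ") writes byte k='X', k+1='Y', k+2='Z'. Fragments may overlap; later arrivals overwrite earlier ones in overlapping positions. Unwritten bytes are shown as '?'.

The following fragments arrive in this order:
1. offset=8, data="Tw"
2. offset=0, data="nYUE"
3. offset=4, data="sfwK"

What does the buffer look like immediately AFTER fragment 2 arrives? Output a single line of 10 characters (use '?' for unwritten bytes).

Fragment 1: offset=8 data="Tw" -> buffer=????????Tw
Fragment 2: offset=0 data="nYUE" -> buffer=nYUE????Tw

Answer: nYUE????Tw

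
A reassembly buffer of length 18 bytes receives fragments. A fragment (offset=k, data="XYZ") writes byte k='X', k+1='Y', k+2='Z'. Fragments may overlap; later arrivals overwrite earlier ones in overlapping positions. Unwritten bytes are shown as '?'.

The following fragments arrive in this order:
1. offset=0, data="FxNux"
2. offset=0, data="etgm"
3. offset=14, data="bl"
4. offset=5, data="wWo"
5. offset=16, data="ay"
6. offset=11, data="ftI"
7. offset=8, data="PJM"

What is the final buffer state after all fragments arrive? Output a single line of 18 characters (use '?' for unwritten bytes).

Answer: etgmxwWoPJMftIblay

Derivation:
Fragment 1: offset=0 data="FxNux" -> buffer=FxNux?????????????
Fragment 2: offset=0 data="etgm" -> buffer=etgmx?????????????
Fragment 3: offset=14 data="bl" -> buffer=etgmx?????????bl??
Fragment 4: offset=5 data="wWo" -> buffer=etgmxwWo??????bl??
Fragment 5: offset=16 data="ay" -> buffer=etgmxwWo??????blay
Fragment 6: offset=11 data="ftI" -> buffer=etgmxwWo???ftIblay
Fragment 7: offset=8 data="PJM" -> buffer=etgmxwWoPJMftIblay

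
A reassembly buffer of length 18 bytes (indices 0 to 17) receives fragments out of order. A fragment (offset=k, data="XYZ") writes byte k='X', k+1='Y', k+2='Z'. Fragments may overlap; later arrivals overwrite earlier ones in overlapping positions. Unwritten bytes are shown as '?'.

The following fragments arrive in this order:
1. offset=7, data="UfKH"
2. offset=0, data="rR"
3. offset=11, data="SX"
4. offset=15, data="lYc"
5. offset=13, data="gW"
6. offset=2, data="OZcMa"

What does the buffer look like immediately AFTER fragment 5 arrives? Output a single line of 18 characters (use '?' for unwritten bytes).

Fragment 1: offset=7 data="UfKH" -> buffer=???????UfKH???????
Fragment 2: offset=0 data="rR" -> buffer=rR?????UfKH???????
Fragment 3: offset=11 data="SX" -> buffer=rR?????UfKHSX?????
Fragment 4: offset=15 data="lYc" -> buffer=rR?????UfKHSX??lYc
Fragment 5: offset=13 data="gW" -> buffer=rR?????UfKHSXgWlYc

Answer: rR?????UfKHSXgWlYc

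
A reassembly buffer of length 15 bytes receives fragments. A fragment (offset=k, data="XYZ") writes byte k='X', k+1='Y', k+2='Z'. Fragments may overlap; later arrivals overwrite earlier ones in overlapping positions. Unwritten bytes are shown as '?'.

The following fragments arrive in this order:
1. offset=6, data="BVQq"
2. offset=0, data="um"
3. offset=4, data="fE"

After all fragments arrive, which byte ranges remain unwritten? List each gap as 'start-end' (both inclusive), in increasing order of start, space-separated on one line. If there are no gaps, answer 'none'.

Answer: 2-3 10-14

Derivation:
Fragment 1: offset=6 len=4
Fragment 2: offset=0 len=2
Fragment 3: offset=4 len=2
Gaps: 2-3 10-14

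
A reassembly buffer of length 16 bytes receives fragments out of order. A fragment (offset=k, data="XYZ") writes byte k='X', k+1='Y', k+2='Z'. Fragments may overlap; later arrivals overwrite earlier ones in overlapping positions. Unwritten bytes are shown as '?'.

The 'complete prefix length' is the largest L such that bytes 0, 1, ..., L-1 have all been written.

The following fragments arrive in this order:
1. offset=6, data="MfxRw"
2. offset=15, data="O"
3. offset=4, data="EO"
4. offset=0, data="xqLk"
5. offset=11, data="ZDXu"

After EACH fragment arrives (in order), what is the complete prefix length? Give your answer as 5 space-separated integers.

Fragment 1: offset=6 data="MfxRw" -> buffer=??????MfxRw????? -> prefix_len=0
Fragment 2: offset=15 data="O" -> buffer=??????MfxRw????O -> prefix_len=0
Fragment 3: offset=4 data="EO" -> buffer=????EOMfxRw????O -> prefix_len=0
Fragment 4: offset=0 data="xqLk" -> buffer=xqLkEOMfxRw????O -> prefix_len=11
Fragment 5: offset=11 data="ZDXu" -> buffer=xqLkEOMfxRwZDXuO -> prefix_len=16

Answer: 0 0 0 11 16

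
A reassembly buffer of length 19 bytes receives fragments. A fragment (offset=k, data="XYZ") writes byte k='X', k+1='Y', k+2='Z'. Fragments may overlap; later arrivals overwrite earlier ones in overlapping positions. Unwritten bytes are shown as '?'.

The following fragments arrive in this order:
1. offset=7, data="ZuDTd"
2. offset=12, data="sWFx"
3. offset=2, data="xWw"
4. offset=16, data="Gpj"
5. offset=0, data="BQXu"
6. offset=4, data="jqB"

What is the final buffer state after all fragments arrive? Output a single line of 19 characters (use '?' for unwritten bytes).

Fragment 1: offset=7 data="ZuDTd" -> buffer=???????ZuDTd???????
Fragment 2: offset=12 data="sWFx" -> buffer=???????ZuDTdsWFx???
Fragment 3: offset=2 data="xWw" -> buffer=??xWw??ZuDTdsWFx???
Fragment 4: offset=16 data="Gpj" -> buffer=??xWw??ZuDTdsWFxGpj
Fragment 5: offset=0 data="BQXu" -> buffer=BQXuw??ZuDTdsWFxGpj
Fragment 6: offset=4 data="jqB" -> buffer=BQXujqBZuDTdsWFxGpj

Answer: BQXujqBZuDTdsWFxGpj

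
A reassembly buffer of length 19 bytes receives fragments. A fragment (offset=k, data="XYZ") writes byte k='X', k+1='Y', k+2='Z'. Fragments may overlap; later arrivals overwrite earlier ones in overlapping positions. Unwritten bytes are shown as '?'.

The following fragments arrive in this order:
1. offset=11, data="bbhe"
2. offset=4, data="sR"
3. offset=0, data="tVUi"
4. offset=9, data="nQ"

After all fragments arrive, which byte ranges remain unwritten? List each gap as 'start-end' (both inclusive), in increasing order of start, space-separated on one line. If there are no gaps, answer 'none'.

Answer: 6-8 15-18

Derivation:
Fragment 1: offset=11 len=4
Fragment 2: offset=4 len=2
Fragment 3: offset=0 len=4
Fragment 4: offset=9 len=2
Gaps: 6-8 15-18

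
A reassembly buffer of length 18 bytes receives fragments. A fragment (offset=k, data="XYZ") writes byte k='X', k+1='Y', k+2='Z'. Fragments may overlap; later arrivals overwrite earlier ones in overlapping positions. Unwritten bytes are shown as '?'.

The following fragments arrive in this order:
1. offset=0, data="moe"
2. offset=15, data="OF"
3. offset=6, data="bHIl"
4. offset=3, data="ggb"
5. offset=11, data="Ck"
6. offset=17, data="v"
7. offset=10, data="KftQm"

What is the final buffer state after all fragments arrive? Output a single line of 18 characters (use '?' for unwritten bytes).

Fragment 1: offset=0 data="moe" -> buffer=moe???????????????
Fragment 2: offset=15 data="OF" -> buffer=moe????????????OF?
Fragment 3: offset=6 data="bHIl" -> buffer=moe???bHIl?????OF?
Fragment 4: offset=3 data="ggb" -> buffer=moeggbbHIl?????OF?
Fragment 5: offset=11 data="Ck" -> buffer=moeggbbHIl?Ck??OF?
Fragment 6: offset=17 data="v" -> buffer=moeggbbHIl?Ck??OFv
Fragment 7: offset=10 data="KftQm" -> buffer=moeggbbHIlKftQmOFv

Answer: moeggbbHIlKftQmOFv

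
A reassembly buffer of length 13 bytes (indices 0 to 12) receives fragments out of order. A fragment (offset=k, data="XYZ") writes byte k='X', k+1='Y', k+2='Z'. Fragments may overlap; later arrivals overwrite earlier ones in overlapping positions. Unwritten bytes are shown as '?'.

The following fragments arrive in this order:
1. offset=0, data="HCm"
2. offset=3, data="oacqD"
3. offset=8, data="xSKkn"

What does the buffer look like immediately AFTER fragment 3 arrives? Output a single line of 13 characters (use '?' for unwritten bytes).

Fragment 1: offset=0 data="HCm" -> buffer=HCm??????????
Fragment 2: offset=3 data="oacqD" -> buffer=HCmoacqD?????
Fragment 3: offset=8 data="xSKkn" -> buffer=HCmoacqDxSKkn

Answer: HCmoacqDxSKkn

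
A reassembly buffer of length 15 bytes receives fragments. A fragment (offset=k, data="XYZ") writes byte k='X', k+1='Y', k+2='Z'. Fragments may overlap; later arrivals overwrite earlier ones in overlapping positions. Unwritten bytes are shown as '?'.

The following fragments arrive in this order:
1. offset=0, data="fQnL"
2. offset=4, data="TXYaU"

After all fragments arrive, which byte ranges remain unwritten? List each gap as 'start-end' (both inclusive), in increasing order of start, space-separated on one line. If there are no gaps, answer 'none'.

Fragment 1: offset=0 len=4
Fragment 2: offset=4 len=5
Gaps: 9-14

Answer: 9-14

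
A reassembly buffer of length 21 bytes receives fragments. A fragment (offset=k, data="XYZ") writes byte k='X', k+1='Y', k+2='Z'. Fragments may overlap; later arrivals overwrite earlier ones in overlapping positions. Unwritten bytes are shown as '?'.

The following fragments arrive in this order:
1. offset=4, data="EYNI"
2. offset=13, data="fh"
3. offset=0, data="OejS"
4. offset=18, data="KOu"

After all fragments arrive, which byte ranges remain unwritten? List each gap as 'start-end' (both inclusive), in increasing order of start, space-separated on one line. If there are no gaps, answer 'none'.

Answer: 8-12 15-17

Derivation:
Fragment 1: offset=4 len=4
Fragment 2: offset=13 len=2
Fragment 3: offset=0 len=4
Fragment 4: offset=18 len=3
Gaps: 8-12 15-17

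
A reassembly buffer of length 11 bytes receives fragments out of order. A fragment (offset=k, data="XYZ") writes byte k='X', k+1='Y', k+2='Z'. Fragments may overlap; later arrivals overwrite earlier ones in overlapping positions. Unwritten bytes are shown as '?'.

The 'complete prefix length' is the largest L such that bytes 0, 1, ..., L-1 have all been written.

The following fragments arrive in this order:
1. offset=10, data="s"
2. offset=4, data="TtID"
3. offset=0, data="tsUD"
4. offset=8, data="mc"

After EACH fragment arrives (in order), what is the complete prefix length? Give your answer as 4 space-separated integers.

Answer: 0 0 8 11

Derivation:
Fragment 1: offset=10 data="s" -> buffer=??????????s -> prefix_len=0
Fragment 2: offset=4 data="TtID" -> buffer=????TtID??s -> prefix_len=0
Fragment 3: offset=0 data="tsUD" -> buffer=tsUDTtID??s -> prefix_len=8
Fragment 4: offset=8 data="mc" -> buffer=tsUDTtIDmcs -> prefix_len=11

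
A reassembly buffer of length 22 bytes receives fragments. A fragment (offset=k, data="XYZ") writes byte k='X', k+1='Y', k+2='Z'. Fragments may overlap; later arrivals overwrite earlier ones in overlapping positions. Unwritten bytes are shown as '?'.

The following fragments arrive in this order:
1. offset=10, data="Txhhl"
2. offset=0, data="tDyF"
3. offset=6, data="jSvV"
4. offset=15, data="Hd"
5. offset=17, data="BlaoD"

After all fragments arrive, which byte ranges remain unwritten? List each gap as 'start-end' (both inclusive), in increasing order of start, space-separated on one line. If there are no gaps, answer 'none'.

Answer: 4-5

Derivation:
Fragment 1: offset=10 len=5
Fragment 2: offset=0 len=4
Fragment 3: offset=6 len=4
Fragment 4: offset=15 len=2
Fragment 5: offset=17 len=5
Gaps: 4-5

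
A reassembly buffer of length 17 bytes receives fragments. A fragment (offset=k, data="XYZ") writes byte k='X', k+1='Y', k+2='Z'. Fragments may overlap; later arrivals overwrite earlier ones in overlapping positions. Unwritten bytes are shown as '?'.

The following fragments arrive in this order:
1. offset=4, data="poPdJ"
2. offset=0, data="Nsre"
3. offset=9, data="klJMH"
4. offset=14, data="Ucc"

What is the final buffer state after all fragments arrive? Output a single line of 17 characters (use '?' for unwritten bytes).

Answer: NsrepoPdJklJMHUcc

Derivation:
Fragment 1: offset=4 data="poPdJ" -> buffer=????poPdJ????????
Fragment 2: offset=0 data="Nsre" -> buffer=NsrepoPdJ????????
Fragment 3: offset=9 data="klJMH" -> buffer=NsrepoPdJklJMH???
Fragment 4: offset=14 data="Ucc" -> buffer=NsrepoPdJklJMHUcc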